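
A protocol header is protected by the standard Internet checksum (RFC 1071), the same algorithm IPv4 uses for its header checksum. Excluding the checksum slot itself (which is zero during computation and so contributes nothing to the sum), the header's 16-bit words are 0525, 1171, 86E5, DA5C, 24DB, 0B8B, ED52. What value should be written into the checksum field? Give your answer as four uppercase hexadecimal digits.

One's-complement addition (fold any carry out of bit 15 back into bit 0):
  0x0525 + 0x1171 = 0x01696
  0x1696 + 0x86E5 = 0x09D7B
  0x9D7B + 0xDA5C = 0x177D7 → wrap carry → 0x77D8
  0x77D8 + 0x24DB = 0x09CB3
  0x9CB3 + 0x0B8B = 0x0A83E
  0xA83E + 0xED52 = 0x19590 → wrap carry → 0x9591
One's-complement sum = 0x9591.
Checksum = ~0x9591 & 0xFFFF = 0x6A6E.

6A6E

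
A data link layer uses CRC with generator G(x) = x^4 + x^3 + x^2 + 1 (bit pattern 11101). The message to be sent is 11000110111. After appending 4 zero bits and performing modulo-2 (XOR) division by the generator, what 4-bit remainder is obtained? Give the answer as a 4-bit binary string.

1101

Append 4 zeros: 110001101110000. Divide by 11101 (XOR where the leading bit is 1):
  pos 0: 11000 XOR 11101 = 00101
  pos 2: 10111 XOR 11101 = 01010
  pos 3: 10100 XOR 11101 = 01001
  pos 4: 10011 XOR 11101 = 01110
  pos 5: 11101 XOR 11101 = 00000
  pos 10: 10000 XOR 11101 = 01101
Remainder (last 4 bits) = 1101. This is the CRC / FCS.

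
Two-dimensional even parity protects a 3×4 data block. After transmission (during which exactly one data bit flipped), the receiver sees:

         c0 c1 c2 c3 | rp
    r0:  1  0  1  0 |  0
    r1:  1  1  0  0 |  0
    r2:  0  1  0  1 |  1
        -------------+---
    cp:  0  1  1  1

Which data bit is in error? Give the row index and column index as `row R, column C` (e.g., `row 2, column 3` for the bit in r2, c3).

Recompute each row's even parity and compare to rp:
  r0: data parity 0, sent rp 0 → ok
  r1: data parity 0, sent rp 0 → ok
  r2: data parity 0, sent rp 1 → mismatch
Recompute each column's even parity and compare to cp:
  c0: data parity 0, sent cp 0 → ok
  c1: data parity 0, sent cp 1 → mismatch
  c2: data parity 1, sent cp 1 → ok
  c3: data parity 1, sent cp 1 → ok
Exactly one row (r2) and one column (c1) fail → the flipped bit is at their intersection.

row 2, column 1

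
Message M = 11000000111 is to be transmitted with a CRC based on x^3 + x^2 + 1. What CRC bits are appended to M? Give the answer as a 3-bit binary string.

100

Append 3 zeros: 11000000111000. Divide by 1101 (XOR where the leading bit is 1):
  pos 0: 1100 XOR 1101 = 0001
  pos 3: 1000 XOR 1101 = 0101
  pos 4: 1010 XOR 1101 = 0111
  pos 5: 1111 XOR 1101 = 0010
  pos 7: 1011 XOR 1101 = 0110
  pos 8: 1100 XOR 1101 = 0001
Remainder (last 3 bits) = 100. This is the CRC / FCS.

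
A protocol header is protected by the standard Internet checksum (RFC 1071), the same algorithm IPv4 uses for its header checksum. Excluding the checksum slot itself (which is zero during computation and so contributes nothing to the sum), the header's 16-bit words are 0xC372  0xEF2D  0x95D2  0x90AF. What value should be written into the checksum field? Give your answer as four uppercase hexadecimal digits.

26DD

One's-complement addition (fold any carry out of bit 15 back into bit 0):
  0xC372 + 0xEF2D = 0x1B29F → wrap carry → 0xB2A0
  0xB2A0 + 0x95D2 = 0x14872 → wrap carry → 0x4873
  0x4873 + 0x90AF = 0x0D922
One's-complement sum = 0xD922.
Checksum = ~0xD922 & 0xFFFF = 0x26DD.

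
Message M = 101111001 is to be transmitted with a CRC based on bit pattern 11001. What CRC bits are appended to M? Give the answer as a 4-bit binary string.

1100

Append 4 zeros: 1011110010000. Divide by 11001 (XOR where the leading bit is 1):
  pos 0: 10111 XOR 11001 = 01110
  pos 1: 11101 XOR 11001 = 00100
  pos 3: 10000 XOR 11001 = 01001
  pos 4: 10011 XOR 11001 = 01010
  pos 5: 10100 XOR 11001 = 01101
  pos 6: 11010 XOR 11001 = 00011
Remainder (last 4 bits) = 1100. This is the CRC / FCS.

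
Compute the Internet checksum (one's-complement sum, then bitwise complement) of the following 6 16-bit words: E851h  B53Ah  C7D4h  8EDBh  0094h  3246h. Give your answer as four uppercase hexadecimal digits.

D8E8

One's-complement addition (fold any carry out of bit 15 back into bit 0):
  0xE851 + 0xB53A = 0x19D8B → wrap carry → 0x9D8C
  0x9D8C + 0xC7D4 = 0x16560 → wrap carry → 0x6561
  0x6561 + 0x8EDB = 0x0F43C
  0xF43C + 0x0094 = 0x0F4D0
  0xF4D0 + 0x3246 = 0x12716 → wrap carry → 0x2717
One's-complement sum = 0x2717.
Checksum = ~0x2717 & 0xFFFF = 0xD8E8.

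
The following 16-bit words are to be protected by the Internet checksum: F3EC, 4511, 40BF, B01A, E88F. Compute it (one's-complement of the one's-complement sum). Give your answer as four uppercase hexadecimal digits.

ED97

One's-complement addition (fold any carry out of bit 15 back into bit 0):
  0xF3EC + 0x4511 = 0x138FD → wrap carry → 0x38FE
  0x38FE + 0x40BF = 0x079BD
  0x79BD + 0xB01A = 0x129D7 → wrap carry → 0x29D8
  0x29D8 + 0xE88F = 0x11267 → wrap carry → 0x1268
One's-complement sum = 0x1268.
Checksum = ~0x1268 & 0xFFFF = 0xED97.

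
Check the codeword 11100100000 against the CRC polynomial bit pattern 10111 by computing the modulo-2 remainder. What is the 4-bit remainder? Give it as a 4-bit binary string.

0000

Modulo-2 division of 11100100000 by 10111:
  pos 0: 11100 XOR 10111 = 01011
  pos 1: 10111 XOR 10111 = 00000
Remainder = 0000 (zero — the frame passes the CRC check).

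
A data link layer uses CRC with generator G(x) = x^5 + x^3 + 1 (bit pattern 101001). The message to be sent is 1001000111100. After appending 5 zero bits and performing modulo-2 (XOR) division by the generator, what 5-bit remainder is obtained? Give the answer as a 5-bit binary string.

00010

Append 5 zeros: 100100011110000000. Divide by 101001 (XOR where the leading bit is 1):
  pos 0: 100100 XOR 101001 = 001101
  pos 2: 110101 XOR 101001 = 011100
  pos 3: 111001 XOR 101001 = 010000
  pos 4: 100001 XOR 101001 = 001000
  pos 6: 100010 XOR 101001 = 001011
  pos 8: 101100 XOR 101001 = 000101
  pos 11: 101000 XOR 101001 = 000001
Remainder (last 5 bits) = 00010. This is the CRC / FCS.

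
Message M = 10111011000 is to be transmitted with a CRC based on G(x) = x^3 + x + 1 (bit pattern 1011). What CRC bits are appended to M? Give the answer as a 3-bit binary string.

000

Append 3 zeros: 10111011000000. Divide by 1011 (XOR where the leading bit is 1):
  pos 0: 1011 XOR 1011 = 0000
  pos 4: 1011 XOR 1011 = 0000
Remainder (last 3 bits) = 000. This is the CRC / FCS.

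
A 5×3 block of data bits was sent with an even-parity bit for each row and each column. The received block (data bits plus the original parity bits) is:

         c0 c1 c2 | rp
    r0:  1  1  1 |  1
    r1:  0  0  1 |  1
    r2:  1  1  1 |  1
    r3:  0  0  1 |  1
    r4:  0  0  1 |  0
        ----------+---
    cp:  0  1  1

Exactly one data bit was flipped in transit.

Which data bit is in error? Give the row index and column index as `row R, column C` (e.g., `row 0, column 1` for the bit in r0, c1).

row 4, column 1

Recompute each row's even parity and compare to rp:
  r0: data parity 1, sent rp 1 → ok
  r1: data parity 1, sent rp 1 → ok
  r2: data parity 1, sent rp 1 → ok
  r3: data parity 1, sent rp 1 → ok
  r4: data parity 1, sent rp 0 → mismatch
Recompute each column's even parity and compare to cp:
  c0: data parity 0, sent cp 0 → ok
  c1: data parity 0, sent cp 1 → mismatch
  c2: data parity 1, sent cp 1 → ok
Exactly one row (r4) and one column (c1) fail → the flipped bit is at their intersection.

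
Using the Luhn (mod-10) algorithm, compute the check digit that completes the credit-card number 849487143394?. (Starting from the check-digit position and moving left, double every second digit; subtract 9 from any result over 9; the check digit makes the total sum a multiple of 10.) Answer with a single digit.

Partial digits right→left: 4 9 3 3 4 1 7 8 4 9 4 8
Double every second digit counting from the check-digit position (so the 1st, 3rd, 5th, ... of the partial from the right).
  doubled (with −9 where >9): 8 6 8 5 8 8 → sum 43
  kept as-is: 9 3 1 8 9 8 → sum 38
Total = 43 + 38 = 81.
Check digit = (10 − (81 mod 10)) mod 10 = 9.

9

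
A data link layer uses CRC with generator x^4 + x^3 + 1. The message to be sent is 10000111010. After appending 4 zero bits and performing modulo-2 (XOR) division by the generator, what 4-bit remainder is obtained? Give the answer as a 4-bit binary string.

Append 4 zeros: 100001110100000. Divide by 11001 (XOR where the leading bit is 1):
  pos 0: 10000 XOR 11001 = 01001
  pos 1: 10011 XOR 11001 = 01010
  pos 2: 10101 XOR 11001 = 01100
  pos 3: 11001 XOR 11001 = 00000
  pos 9: 10000 XOR 11001 = 01001
  pos 10: 10010 XOR 11001 = 01011
Remainder (last 4 bits) = 1011. This is the CRC / FCS.

1011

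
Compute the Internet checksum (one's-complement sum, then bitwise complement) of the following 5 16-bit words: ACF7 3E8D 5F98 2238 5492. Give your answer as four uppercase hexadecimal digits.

One's-complement addition (fold any carry out of bit 15 back into bit 0):
  0xACF7 + 0x3E8D = 0x0EB84
  0xEB84 + 0x5F98 = 0x14B1C → wrap carry → 0x4B1D
  0x4B1D + 0x2238 = 0x06D55
  0x6D55 + 0x5492 = 0x0C1E7
One's-complement sum = 0xC1E7.
Checksum = ~0xC1E7 & 0xFFFF = 0x3E18.

3E18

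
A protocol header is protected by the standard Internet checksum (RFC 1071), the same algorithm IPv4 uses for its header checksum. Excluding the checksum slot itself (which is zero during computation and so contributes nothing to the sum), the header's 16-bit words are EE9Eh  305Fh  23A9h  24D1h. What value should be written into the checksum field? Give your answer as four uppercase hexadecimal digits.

One's-complement addition (fold any carry out of bit 15 back into bit 0):
  0xEE9E + 0x305F = 0x11EFD → wrap carry → 0x1EFE
  0x1EFE + 0x23A9 = 0x042A7
  0x42A7 + 0x24D1 = 0x06778
One's-complement sum = 0x6778.
Checksum = ~0x6778 & 0xFFFF = 0x9887.

9887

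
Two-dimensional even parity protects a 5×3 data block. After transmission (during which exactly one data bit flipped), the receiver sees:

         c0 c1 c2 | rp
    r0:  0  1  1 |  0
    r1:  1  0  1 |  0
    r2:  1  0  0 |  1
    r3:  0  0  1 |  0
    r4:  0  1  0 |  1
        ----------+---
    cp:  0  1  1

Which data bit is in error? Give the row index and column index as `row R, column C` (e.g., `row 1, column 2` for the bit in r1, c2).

row 3, column 1

Recompute each row's even parity and compare to rp:
  r0: data parity 0, sent rp 0 → ok
  r1: data parity 0, sent rp 0 → ok
  r2: data parity 1, sent rp 1 → ok
  r3: data parity 1, sent rp 0 → mismatch
  r4: data parity 1, sent rp 1 → ok
Recompute each column's even parity and compare to cp:
  c0: data parity 0, sent cp 0 → ok
  c1: data parity 0, sent cp 1 → mismatch
  c2: data parity 1, sent cp 1 → ok
Exactly one row (r3) and one column (c1) fail → the flipped bit is at their intersection.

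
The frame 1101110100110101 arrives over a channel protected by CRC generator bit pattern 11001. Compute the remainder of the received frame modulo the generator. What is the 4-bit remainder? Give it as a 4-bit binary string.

0000

Modulo-2 division of 1101110100110101 by 11001:
  pos 0: 11011 XOR 11001 = 00010
  pos 3: 10101 XOR 11001 = 01100
  pos 4: 11000 XOR 11001 = 00001
  pos 8: 10110 XOR 11001 = 01111
  pos 9: 11111 XOR 11001 = 00110
  pos 11: 11001 XOR 11001 = 00000
Remainder = 0000 (zero — the frame passes the CRC check).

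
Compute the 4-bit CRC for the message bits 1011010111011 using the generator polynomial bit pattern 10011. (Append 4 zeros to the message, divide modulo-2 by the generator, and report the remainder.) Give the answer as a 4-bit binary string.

1001

Append 4 zeros: 10110101110110000. Divide by 10011 (XOR where the leading bit is 1):
  pos 0: 10110 XOR 10011 = 00101
  pos 2: 10110 XOR 10011 = 00101
  pos 4: 10111 XOR 10011 = 00100
  pos 6: 10010 XOR 10011 = 00001
  pos 10: 11100 XOR 10011 = 01111
  pos 11: 11110 XOR 10011 = 01101
  pos 12: 11010 XOR 10011 = 01001
Remainder (last 4 bits) = 1001. This is the CRC / FCS.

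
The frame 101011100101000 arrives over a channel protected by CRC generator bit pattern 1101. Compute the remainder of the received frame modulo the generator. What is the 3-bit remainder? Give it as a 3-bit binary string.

Modulo-2 division of 101011100101000 by 1101:
  pos 0: 1010 XOR 1101 = 0111
  pos 1: 1111 XOR 1101 = 0010
  pos 3: 1011 XOR 1101 = 0110
  pos 4: 1100 XOR 1101 = 0001
  pos 7: 1010 XOR 1101 = 0111
  pos 8: 1111 XOR 1101 = 0010
  pos 10: 1000 XOR 1101 = 0101
  pos 11: 1010 XOR 1101 = 0111
Remainder = 111 (nonzero — an error is detected).

111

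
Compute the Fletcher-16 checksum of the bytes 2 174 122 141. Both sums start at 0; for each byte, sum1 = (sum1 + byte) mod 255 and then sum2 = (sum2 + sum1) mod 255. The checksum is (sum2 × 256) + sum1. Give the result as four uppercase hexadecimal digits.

Running sums (mod 255):
  after byte 0 (2): sum1=2, sum2=2
  after byte 1 (174): sum1=176, sum2=178
  after byte 2 (122): sum1=43, sum2=221
  after byte 3 (141): sum1=184, sum2=150
Checksum = sum2·256 + sum1 = 150·256 + 184 = 38584 = 0x96B8.

96B8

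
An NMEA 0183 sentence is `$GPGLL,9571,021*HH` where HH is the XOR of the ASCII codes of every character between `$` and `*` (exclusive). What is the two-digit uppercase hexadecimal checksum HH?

69

XOR the ASCII codes of the payload characters:
  'G' = 0x47 → acc = 0x47
  'P' = 0x50 → acc = 0x17
  'G' = 0x47 → acc = 0x50
  'L' = 0x4C → acc = 0x1C
  'L' = 0x4C → acc = 0x50
  ',' = 0x2C → acc = 0x7C
  '9' = 0x39 → acc = 0x45
  '5' = 0x35 → acc = 0x70
  '7' = 0x37 → acc = 0x47
  '1' = 0x31 → acc = 0x76
  ',' = 0x2C → acc = 0x5A
  '0' = 0x30 → acc = 0x6A
  '2' = 0x32 → acc = 0x58
  '1' = 0x31 → acc = 0x69
Checksum = 0x69.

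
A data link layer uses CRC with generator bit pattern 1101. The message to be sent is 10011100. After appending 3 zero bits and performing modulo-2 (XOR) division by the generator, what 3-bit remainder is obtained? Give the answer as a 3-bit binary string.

001

Append 3 zeros: 10011100000. Divide by 1101 (XOR where the leading bit is 1):
  pos 0: 1001 XOR 1101 = 0100
  pos 1: 1001 XOR 1101 = 0100
  pos 2: 1001 XOR 1101 = 0100
  pos 3: 1000 XOR 1101 = 0101
  pos 4: 1010 XOR 1101 = 0111
  pos 5: 1110 XOR 1101 = 0011
  pos 7: 1100 XOR 1101 = 0001
Remainder (last 3 bits) = 001. This is the CRC / FCS.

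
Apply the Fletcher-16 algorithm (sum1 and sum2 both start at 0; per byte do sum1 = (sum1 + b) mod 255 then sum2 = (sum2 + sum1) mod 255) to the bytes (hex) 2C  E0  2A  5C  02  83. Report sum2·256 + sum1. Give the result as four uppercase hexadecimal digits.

B219

Running sums (mod 255):
  after byte 0 (2C): sum1=44, sum2=44
  after byte 1 (E0): sum1=13, sum2=57
  after byte 2 (2A): sum1=55, sum2=112
  after byte 3 (5C): sum1=147, sum2=4
  after byte 4 (02): sum1=149, sum2=153
  after byte 5 (83): sum1=25, sum2=178
Checksum = sum2·256 + sum1 = 178·256 + 25 = 45593 = 0xB219.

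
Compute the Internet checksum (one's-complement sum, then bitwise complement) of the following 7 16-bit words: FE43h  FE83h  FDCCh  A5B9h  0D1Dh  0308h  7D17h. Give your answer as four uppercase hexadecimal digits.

D274

One's-complement addition (fold any carry out of bit 15 back into bit 0):
  0xFE43 + 0xFE83 = 0x1FCC6 → wrap carry → 0xFCC7
  0xFCC7 + 0xFDCC = 0x1FA93 → wrap carry → 0xFA94
  0xFA94 + 0xA5B9 = 0x1A04D → wrap carry → 0xA04E
  0xA04E + 0x0D1D = 0x0AD6B
  0xAD6B + 0x0308 = 0x0B073
  0xB073 + 0x7D17 = 0x12D8A → wrap carry → 0x2D8B
One's-complement sum = 0x2D8B.
Checksum = ~0x2D8B & 0xFFFF = 0xD274.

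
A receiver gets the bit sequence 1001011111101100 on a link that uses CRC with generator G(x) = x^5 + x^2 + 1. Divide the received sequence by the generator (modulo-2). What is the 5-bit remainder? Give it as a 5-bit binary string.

Modulo-2 division of 1001011111101100 by 100101:
  pos 0: 100101 XOR 100101 = 000000
  pos 6: 111110 XOR 100101 = 011011
  pos 7: 110111 XOR 100101 = 010010
  pos 8: 100101 XOR 100101 = 000000
Remainder = 00000 (zero — the frame passes the CRC check).

00000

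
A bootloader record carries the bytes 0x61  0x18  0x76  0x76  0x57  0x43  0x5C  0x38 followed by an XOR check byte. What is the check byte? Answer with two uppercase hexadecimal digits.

XOR the bytes together:
  start with 0x61
  0x61 ⊕ 0x18 = 0x79
  0x79 ⊕ 0x76 = 0x0F
  0x0F ⊕ 0x76 = 0x79
  0x79 ⊕ 0x57 = 0x2E
  0x2E ⊕ 0x43 = 0x6D
  0x6D ⊕ 0x5C = 0x31
  0x31 ⊕ 0x38 = 0x09

09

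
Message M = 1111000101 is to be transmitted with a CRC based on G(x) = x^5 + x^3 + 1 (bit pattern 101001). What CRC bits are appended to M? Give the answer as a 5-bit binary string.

Append 5 zeros: 111100010100000. Divide by 101001 (XOR where the leading bit is 1):
  pos 0: 111100 XOR 101001 = 010101
  pos 1: 101010 XOR 101001 = 000011
  pos 5: 111010 XOR 101001 = 010011
  pos 6: 100110 XOR 101001 = 001111
  pos 8: 111100 XOR 101001 = 010101
  pos 9: 101010 XOR 101001 = 000011
Remainder (last 5 bits) = 00011. This is the CRC / FCS.

00011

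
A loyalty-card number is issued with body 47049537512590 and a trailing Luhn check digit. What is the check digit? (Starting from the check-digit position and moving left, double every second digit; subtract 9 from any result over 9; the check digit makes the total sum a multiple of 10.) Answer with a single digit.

6

Partial digits right→left: 0 9 5 2 1 5 7 3 5 9 4 0 7 4
Double every second digit counting from the check-digit position (so the 1st, 3rd, 5th, ... of the partial from the right).
  doubled (with −9 where >9): 0 1 2 5 1 8 5 → sum 22
  kept as-is: 9 2 5 3 9 0 4 → sum 32
Total = 22 + 32 = 54.
Check digit = (10 − (54 mod 10)) mod 10 = 6.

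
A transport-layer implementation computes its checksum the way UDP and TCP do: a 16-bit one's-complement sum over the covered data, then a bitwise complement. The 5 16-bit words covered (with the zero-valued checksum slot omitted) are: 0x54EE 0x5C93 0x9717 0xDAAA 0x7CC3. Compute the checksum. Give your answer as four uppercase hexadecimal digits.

One's-complement addition (fold any carry out of bit 15 back into bit 0):
  0x54EE + 0x5C93 = 0x0B181
  0xB181 + 0x9717 = 0x14898 → wrap carry → 0x4899
  0x4899 + 0xDAAA = 0x12343 → wrap carry → 0x2344
  0x2344 + 0x7CC3 = 0x0A007
One's-complement sum = 0xA007.
Checksum = ~0xA007 & 0xFFFF = 0x5FF8.

5FF8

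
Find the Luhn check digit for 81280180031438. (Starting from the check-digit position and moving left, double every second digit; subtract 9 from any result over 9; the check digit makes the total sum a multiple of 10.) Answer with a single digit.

6

Partial digits right→left: 8 3 4 1 3 0 0 8 1 0 8 2 1 8
Double every second digit counting from the check-digit position (so the 1st, 3rd, 5th, ... of the partial from the right).
  doubled (with −9 where >9): 7 8 6 0 2 7 2 → sum 32
  kept as-is: 3 1 0 8 0 2 8 → sum 22
Total = 32 + 22 = 54.
Check digit = (10 − (54 mod 10)) mod 10 = 6.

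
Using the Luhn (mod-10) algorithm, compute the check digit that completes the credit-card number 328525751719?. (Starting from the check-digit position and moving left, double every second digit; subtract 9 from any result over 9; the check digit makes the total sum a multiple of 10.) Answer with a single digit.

Partial digits right→left: 9 1 7 1 5 7 5 2 5 8 2 3
Double every second digit counting from the check-digit position (so the 1st, 3rd, 5th, ... of the partial from the right).
  doubled (with −9 where >9): 9 5 1 1 1 4 → sum 21
  kept as-is: 1 1 7 2 8 3 → sum 22
Total = 21 + 22 = 43.
Check digit = (10 − (43 mod 10)) mod 10 = 7.

7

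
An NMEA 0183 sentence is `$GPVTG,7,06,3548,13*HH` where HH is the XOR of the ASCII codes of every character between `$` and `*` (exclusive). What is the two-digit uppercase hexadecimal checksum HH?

XOR the ASCII codes of the payload characters:
  'G' = 0x47 → acc = 0x47
  'P' = 0x50 → acc = 0x17
  'V' = 0x56 → acc = 0x41
  'T' = 0x54 → acc = 0x15
  'G' = 0x47 → acc = 0x52
  ',' = 0x2C → acc = 0x7E
  '7' = 0x37 → acc = 0x49
  ',' = 0x2C → acc = 0x65
  '0' = 0x30 → acc = 0x55
  '6' = 0x36 → acc = 0x63
  ',' = 0x2C → acc = 0x4F
  '3' = 0x33 → acc = 0x7C
  '5' = 0x35 → acc = 0x49
  '4' = 0x34 → acc = 0x7D
  '8' = 0x38 → acc = 0x45
  ',' = 0x2C → acc = 0x69
  '1' = 0x31 → acc = 0x58
  '3' = 0x33 → acc = 0x6B
Checksum = 0x6B.

6B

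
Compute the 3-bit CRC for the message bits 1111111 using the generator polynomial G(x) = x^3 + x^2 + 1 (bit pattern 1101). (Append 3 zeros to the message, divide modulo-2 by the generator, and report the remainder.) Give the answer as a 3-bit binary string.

Append 3 zeros: 1111111000. Divide by 1101 (XOR where the leading bit is 1):
  pos 0: 1111 XOR 1101 = 0010
  pos 2: 1011 XOR 1101 = 0110
  pos 3: 1101 XOR 1101 = 0000
Remainder (last 3 bits) = 000. This is the CRC / FCS.

000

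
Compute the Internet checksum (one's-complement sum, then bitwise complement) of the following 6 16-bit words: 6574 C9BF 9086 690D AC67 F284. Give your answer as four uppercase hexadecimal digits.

One's-complement addition (fold any carry out of bit 15 back into bit 0):
  0x6574 + 0xC9BF = 0x12F33 → wrap carry → 0x2F34
  0x2F34 + 0x9086 = 0x0BFBA
  0xBFBA + 0x690D = 0x128C7 → wrap carry → 0x28C8
  0x28C8 + 0xAC67 = 0x0D52F
  0xD52F + 0xF284 = 0x1C7B3 → wrap carry → 0xC7B4
One's-complement sum = 0xC7B4.
Checksum = ~0xC7B4 & 0xFFFF = 0x384B.

384B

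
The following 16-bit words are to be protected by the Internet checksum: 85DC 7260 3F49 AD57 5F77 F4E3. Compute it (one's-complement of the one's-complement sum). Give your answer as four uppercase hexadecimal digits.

C6C6

One's-complement addition (fold any carry out of bit 15 back into bit 0):
  0x85DC + 0x7260 = 0x0F83C
  0xF83C + 0x3F49 = 0x13785 → wrap carry → 0x3786
  0x3786 + 0xAD57 = 0x0E4DD
  0xE4DD + 0x5F77 = 0x14454 → wrap carry → 0x4455
  0x4455 + 0xF4E3 = 0x13938 → wrap carry → 0x3939
One's-complement sum = 0x3939.
Checksum = ~0x3939 & 0xFFFF = 0xC6C6.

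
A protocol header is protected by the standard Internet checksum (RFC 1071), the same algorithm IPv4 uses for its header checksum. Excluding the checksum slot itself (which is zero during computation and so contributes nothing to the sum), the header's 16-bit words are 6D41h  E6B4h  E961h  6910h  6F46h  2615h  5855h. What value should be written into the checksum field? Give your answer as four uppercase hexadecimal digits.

6BE6

One's-complement addition (fold any carry out of bit 15 back into bit 0):
  0x6D41 + 0xE6B4 = 0x153F5 → wrap carry → 0x53F6
  0x53F6 + 0xE961 = 0x13D57 → wrap carry → 0x3D58
  0x3D58 + 0x6910 = 0x0A668
  0xA668 + 0x6F46 = 0x115AE → wrap carry → 0x15AF
  0x15AF + 0x2615 = 0x03BC4
  0x3BC4 + 0x5855 = 0x09419
One's-complement sum = 0x9419.
Checksum = ~0x9419 & 0xFFFF = 0x6BE6.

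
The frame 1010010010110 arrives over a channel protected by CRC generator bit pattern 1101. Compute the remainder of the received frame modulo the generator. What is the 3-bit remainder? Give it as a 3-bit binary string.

Modulo-2 division of 1010010010110 by 1101:
  pos 0: 1010 XOR 1101 = 0111
  pos 1: 1110 XOR 1101 = 0011
  pos 3: 1110 XOR 1101 = 0011
  pos 5: 1101 XOR 1101 = 0000
Remainder = 110 (nonzero — an error is detected).

110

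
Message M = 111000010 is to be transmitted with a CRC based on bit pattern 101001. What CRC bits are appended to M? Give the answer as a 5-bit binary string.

10110

Append 5 zeros: 11100001000000. Divide by 101001 (XOR where the leading bit is 1):
  pos 0: 111000 XOR 101001 = 010001
  pos 1: 100010 XOR 101001 = 001011
  pos 3: 101110 XOR 101001 = 000111
  pos 6: 111000 XOR 101001 = 010001
  pos 7: 100010 XOR 101001 = 001011
Remainder (last 5 bits) = 10110. This is the CRC / FCS.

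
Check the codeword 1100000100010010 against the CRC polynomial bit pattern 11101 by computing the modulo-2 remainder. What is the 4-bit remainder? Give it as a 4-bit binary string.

1110

Modulo-2 division of 1100000100010010 by 11101:
  pos 0: 11000 XOR 11101 = 00101
  pos 2: 10100 XOR 11101 = 01001
  pos 3: 10011 XOR 11101 = 01110
  pos 4: 11100 XOR 11101 = 00001
  pos 8: 10010 XOR 11101 = 01111
  pos 9: 11110 XOR 11101 = 00011
Remainder = 1110 (nonzero — an error is detected).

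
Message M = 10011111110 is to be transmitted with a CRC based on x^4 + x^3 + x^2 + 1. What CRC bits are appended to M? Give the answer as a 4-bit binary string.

1010

Append 4 zeros: 100111111100000. Divide by 11101 (XOR where the leading bit is 1):
  pos 0: 10011 XOR 11101 = 01110
  pos 1: 11101 XOR 11101 = 00000
  pos 6: 11110 XOR 11101 = 00011
  pos 9: 11000 XOR 11101 = 00101
Remainder (last 4 bits) = 1010. This is the CRC / FCS.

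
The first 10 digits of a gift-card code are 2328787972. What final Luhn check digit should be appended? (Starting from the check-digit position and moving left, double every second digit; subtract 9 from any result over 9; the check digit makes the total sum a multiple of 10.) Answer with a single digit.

2

Partial digits right→left: 2 7 9 7 8 7 8 2 3 2
Double every second digit counting from the check-digit position (so the 1st, 3rd, 5th, ... of the partial from the right).
  doubled (with −9 where >9): 4 9 7 7 6 → sum 33
  kept as-is: 7 7 7 2 2 → sum 25
Total = 33 + 25 = 58.
Check digit = (10 − (58 mod 10)) mod 10 = 2.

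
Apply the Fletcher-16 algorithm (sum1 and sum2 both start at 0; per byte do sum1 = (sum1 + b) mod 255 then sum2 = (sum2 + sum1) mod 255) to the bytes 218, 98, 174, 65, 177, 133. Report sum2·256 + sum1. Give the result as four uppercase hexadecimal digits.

Running sums (mod 255):
  after byte 0 (218): sum1=218, sum2=218
  after byte 1 (98): sum1=61, sum2=24
  after byte 2 (174): sum1=235, sum2=4
  after byte 3 (65): sum1=45, sum2=49
  after byte 4 (177): sum1=222, sum2=16
  after byte 5 (133): sum1=100, sum2=116
Checksum = sum2·256 + sum1 = 116·256 + 100 = 29796 = 0x7464.

7464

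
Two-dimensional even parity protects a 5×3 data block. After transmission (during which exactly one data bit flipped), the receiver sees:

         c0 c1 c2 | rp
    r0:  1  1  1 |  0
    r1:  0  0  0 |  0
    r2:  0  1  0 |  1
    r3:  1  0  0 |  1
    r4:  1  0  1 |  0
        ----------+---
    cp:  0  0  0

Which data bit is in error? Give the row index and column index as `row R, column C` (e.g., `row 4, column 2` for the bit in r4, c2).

row 0, column 0

Recompute each row's even parity and compare to rp:
  r0: data parity 1, sent rp 0 → mismatch
  r1: data parity 0, sent rp 0 → ok
  r2: data parity 1, sent rp 1 → ok
  r3: data parity 1, sent rp 1 → ok
  r4: data parity 0, sent rp 0 → ok
Recompute each column's even parity and compare to cp:
  c0: data parity 1, sent cp 0 → mismatch
  c1: data parity 0, sent cp 0 → ok
  c2: data parity 0, sent cp 0 → ok
Exactly one row (r0) and one column (c0) fail → the flipped bit is at their intersection.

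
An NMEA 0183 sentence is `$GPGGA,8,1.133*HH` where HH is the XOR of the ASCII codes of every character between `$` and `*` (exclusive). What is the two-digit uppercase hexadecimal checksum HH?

40

XOR the ASCII codes of the payload characters:
  'G' = 0x47 → acc = 0x47
  'P' = 0x50 → acc = 0x17
  'G' = 0x47 → acc = 0x50
  'G' = 0x47 → acc = 0x17
  'A' = 0x41 → acc = 0x56
  ',' = 0x2C → acc = 0x7A
  '8' = 0x38 → acc = 0x42
  ',' = 0x2C → acc = 0x6E
  '1' = 0x31 → acc = 0x5F
  '.' = 0x2E → acc = 0x71
  '1' = 0x31 → acc = 0x40
  '3' = 0x33 → acc = 0x73
  '3' = 0x33 → acc = 0x40
Checksum = 0x40.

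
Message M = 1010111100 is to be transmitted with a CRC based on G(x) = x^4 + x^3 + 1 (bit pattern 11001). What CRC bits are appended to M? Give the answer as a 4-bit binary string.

1000

Append 4 zeros: 10101111000000. Divide by 11001 (XOR where the leading bit is 1):
  pos 0: 10101 XOR 11001 = 01100
  pos 1: 11001 XOR 11001 = 00000
  pos 6: 11000 XOR 11001 = 00001
Remainder (last 4 bits) = 1000. This is the CRC / FCS.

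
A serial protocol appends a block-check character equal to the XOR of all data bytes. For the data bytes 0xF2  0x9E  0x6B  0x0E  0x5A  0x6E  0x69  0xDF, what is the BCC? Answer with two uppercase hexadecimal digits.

XOR the bytes together:
  start with 0xF2
  0xF2 ⊕ 0x9E = 0x6C
  0x6C ⊕ 0x6B = 0x07
  0x07 ⊕ 0x0E = 0x09
  0x09 ⊕ 0x5A = 0x53
  0x53 ⊕ 0x6E = 0x3D
  0x3D ⊕ 0x69 = 0x54
  0x54 ⊕ 0xDF = 0x8B

8B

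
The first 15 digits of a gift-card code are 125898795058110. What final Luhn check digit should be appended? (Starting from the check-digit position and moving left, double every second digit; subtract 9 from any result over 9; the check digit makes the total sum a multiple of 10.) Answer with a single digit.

Partial digits right→left: 0 1 1 8 5 0 5 9 7 8 9 8 5 2 1
Double every second digit counting from the check-digit position (so the 1st, 3rd, 5th, ... of the partial from the right).
  doubled (with −9 where >9): 0 2 1 1 5 9 1 2 → sum 21
  kept as-is: 1 8 0 9 8 8 2 → sum 36
Total = 21 + 36 = 57.
Check digit = (10 − (57 mod 10)) mod 10 = 3.

3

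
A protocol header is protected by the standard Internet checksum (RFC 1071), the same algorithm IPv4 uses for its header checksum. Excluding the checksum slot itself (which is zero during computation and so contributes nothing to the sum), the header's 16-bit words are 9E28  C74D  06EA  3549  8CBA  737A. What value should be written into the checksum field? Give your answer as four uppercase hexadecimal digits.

One's-complement addition (fold any carry out of bit 15 back into bit 0):
  0x9E28 + 0xC74D = 0x16575 → wrap carry → 0x6576
  0x6576 + 0x06EA = 0x06C60
  0x6C60 + 0x3549 = 0x0A1A9
  0xA1A9 + 0x8CBA = 0x12E63 → wrap carry → 0x2E64
  0x2E64 + 0x737A = 0x0A1DE
One's-complement sum = 0xA1DE.
Checksum = ~0xA1DE & 0xFFFF = 0x5E21.

5E21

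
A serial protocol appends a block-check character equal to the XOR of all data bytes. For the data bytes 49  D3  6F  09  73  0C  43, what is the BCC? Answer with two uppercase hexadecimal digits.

C0

XOR the bytes together:
  start with 0x49
  0x49 ⊕ 0xD3 = 0x9A
  0x9A ⊕ 0x6F = 0xF5
  0xF5 ⊕ 0x09 = 0xFC
  0xFC ⊕ 0x73 = 0x8F
  0x8F ⊕ 0x0C = 0x83
  0x83 ⊕ 0x43 = 0xC0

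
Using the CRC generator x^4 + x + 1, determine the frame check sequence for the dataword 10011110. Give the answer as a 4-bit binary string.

1010

Append 4 zeros: 100111100000. Divide by 10011 (XOR where the leading bit is 1):
  pos 0: 10011 XOR 10011 = 00000
  pos 5: 11000 XOR 10011 = 01011
  pos 6: 10110 XOR 10011 = 00101
Remainder (last 4 bits) = 1010. This is the CRC / FCS.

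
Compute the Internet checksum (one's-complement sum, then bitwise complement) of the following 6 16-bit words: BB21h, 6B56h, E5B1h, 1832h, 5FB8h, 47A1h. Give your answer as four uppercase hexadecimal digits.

One's-complement addition (fold any carry out of bit 15 back into bit 0):
  0xBB21 + 0x6B56 = 0x12677 → wrap carry → 0x2678
  0x2678 + 0xE5B1 = 0x10C29 → wrap carry → 0x0C2A
  0x0C2A + 0x1832 = 0x0245C
  0x245C + 0x5FB8 = 0x08414
  0x8414 + 0x47A1 = 0x0CBB5
One's-complement sum = 0xCBB5.
Checksum = ~0xCBB5 & 0xFFFF = 0x344A.

344A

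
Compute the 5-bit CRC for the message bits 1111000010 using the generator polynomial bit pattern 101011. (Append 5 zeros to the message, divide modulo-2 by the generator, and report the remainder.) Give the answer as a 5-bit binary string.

Append 5 zeros: 111100001000000. Divide by 101011 (XOR where the leading bit is 1):
  pos 0: 111100 XOR 101011 = 010111
  pos 1: 101110 XOR 101011 = 000101
  pos 4: 101010 XOR 101011 = 000001
  pos 9: 100000 XOR 101011 = 001011
Remainder (last 5 bits) = 01011. This is the CRC / FCS.

01011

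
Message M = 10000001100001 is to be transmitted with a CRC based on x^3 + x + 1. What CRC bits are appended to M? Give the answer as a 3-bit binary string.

001

Append 3 zeros: 10000001100001000. Divide by 1011 (XOR where the leading bit is 1):
  pos 0: 1000 XOR 1011 = 0011
  pos 2: 1100 XOR 1011 = 0111
  pos 3: 1110 XOR 1011 = 0101
  pos 4: 1011 XOR 1011 = 0000
  pos 8: 1000 XOR 1011 = 0011
  pos 10: 1101 XOR 1011 = 0110
  pos 11: 1100 XOR 1011 = 0111
  pos 12: 1110 XOR 1011 = 0101
  pos 13: 1010 XOR 1011 = 0001
Remainder (last 3 bits) = 001. This is the CRC / FCS.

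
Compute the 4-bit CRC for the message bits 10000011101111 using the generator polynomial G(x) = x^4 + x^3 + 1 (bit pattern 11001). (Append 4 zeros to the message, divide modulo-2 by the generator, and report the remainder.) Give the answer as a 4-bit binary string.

Append 4 zeros: 100000111011110000. Divide by 11001 (XOR where the leading bit is 1):
  pos 0: 10000 XOR 11001 = 01001
  pos 1: 10010 XOR 11001 = 01011
  pos 2: 10111 XOR 11001 = 01110
  pos 3: 11101 XOR 11001 = 00100
  pos 5: 10010 XOR 11001 = 01011
  pos 6: 10111 XOR 11001 = 01110
  pos 7: 11101 XOR 11001 = 00100
  pos 9: 10011 XOR 11001 = 01010
  pos 10: 10100 XOR 11001 = 01101
  pos 11: 11010 XOR 11001 = 00011
Remainder (last 4 bits) = 1100. This is the CRC / FCS.

1100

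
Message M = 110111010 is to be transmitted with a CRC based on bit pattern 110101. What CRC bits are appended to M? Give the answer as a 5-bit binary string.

00110

Append 5 zeros: 11011101000000. Divide by 110101 (XOR where the leading bit is 1):
  pos 0: 110111 XOR 110101 = 000010
  pos 4: 100100 XOR 110101 = 010001
  pos 5: 100010 XOR 110101 = 010111
  pos 6: 101110 XOR 110101 = 011011
  pos 7: 110110 XOR 110101 = 000011
Remainder (last 5 bits) = 00110. This is the CRC / FCS.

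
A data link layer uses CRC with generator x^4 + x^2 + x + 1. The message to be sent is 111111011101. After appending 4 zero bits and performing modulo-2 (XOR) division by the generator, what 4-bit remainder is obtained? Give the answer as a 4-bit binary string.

0110

Append 4 zeros: 1111110111010000. Divide by 10111 (XOR where the leading bit is 1):
  pos 0: 11111 XOR 10111 = 01000
  pos 1: 10001 XOR 10111 = 00110
  pos 3: 11001 XOR 10111 = 01110
  pos 4: 11101 XOR 10111 = 01010
  pos 5: 10101 XOR 10111 = 00010
  pos 8: 10010 XOR 10111 = 00101
  pos 10: 10100 XOR 10111 = 00011
Remainder (last 4 bits) = 0110. This is the CRC / FCS.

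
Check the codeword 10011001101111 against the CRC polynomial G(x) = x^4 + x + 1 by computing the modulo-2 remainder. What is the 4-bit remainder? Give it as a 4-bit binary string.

Modulo-2 division of 10011001101111 by 10011:
  pos 0: 10011 XOR 10011 = 00000
  pos 7: 11011 XOR 10011 = 01000
  pos 8: 10001 XOR 10011 = 00010
Remainder = 0101 (nonzero — an error is detected).

0101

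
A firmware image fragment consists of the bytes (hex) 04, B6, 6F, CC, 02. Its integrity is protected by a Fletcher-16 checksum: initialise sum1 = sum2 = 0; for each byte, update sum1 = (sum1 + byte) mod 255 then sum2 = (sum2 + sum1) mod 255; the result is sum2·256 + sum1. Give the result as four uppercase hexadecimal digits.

Running sums (mod 255):
  after byte 0 (04): sum1=4, sum2=4
  after byte 1 (B6): sum1=186, sum2=190
  after byte 2 (6F): sum1=42, sum2=232
  after byte 3 (CC): sum1=246, sum2=223
  after byte 4 (02): sum1=248, sum2=216
Checksum = sum2·256 + sum1 = 216·256 + 248 = 55544 = 0xD8F8.

D8F8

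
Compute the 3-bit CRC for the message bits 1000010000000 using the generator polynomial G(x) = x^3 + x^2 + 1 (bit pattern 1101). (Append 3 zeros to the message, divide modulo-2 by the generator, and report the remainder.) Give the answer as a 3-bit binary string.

Append 3 zeros: 1000010000000000. Divide by 1101 (XOR where the leading bit is 1):
  pos 0: 1000 XOR 1101 = 0101
  pos 1: 1010 XOR 1101 = 0111
  pos 2: 1111 XOR 1101 = 0010
  pos 4: 1000 XOR 1101 = 0101
  pos 5: 1010 XOR 1101 = 0111
  pos 6: 1110 XOR 1101 = 0011
  pos 8: 1100 XOR 1101 = 0001
  pos 11: 1000 XOR 1101 = 0101
  pos 12: 1010 XOR 1101 = 0111
Remainder (last 3 bits) = 111. This is the CRC / FCS.

111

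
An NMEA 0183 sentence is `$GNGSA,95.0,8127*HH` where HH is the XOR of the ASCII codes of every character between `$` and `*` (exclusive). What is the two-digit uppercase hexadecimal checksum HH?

XOR the ASCII codes of the payload characters:
  'G' = 0x47 → acc = 0x47
  'N' = 0x4E → acc = 0x09
  'G' = 0x47 → acc = 0x4E
  'S' = 0x53 → acc = 0x1D
  'A' = 0x41 → acc = 0x5C
  ',' = 0x2C → acc = 0x70
  '9' = 0x39 → acc = 0x49
  '5' = 0x35 → acc = 0x7C
  '.' = 0x2E → acc = 0x52
  '0' = 0x30 → acc = 0x62
  ',' = 0x2C → acc = 0x4E
  '8' = 0x38 → acc = 0x76
  '1' = 0x31 → acc = 0x47
  '2' = 0x32 → acc = 0x75
  '7' = 0x37 → acc = 0x42
Checksum = 0x42.

42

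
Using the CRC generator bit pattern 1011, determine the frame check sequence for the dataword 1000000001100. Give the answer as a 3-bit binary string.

Append 3 zeros: 1000000001100000. Divide by 1011 (XOR where the leading bit is 1):
  pos 0: 1000 XOR 1011 = 0011
  pos 2: 1100 XOR 1011 = 0111
  pos 3: 1110 XOR 1011 = 0101
  pos 4: 1010 XOR 1011 = 0001
  pos 7: 1011 XOR 1011 = 0000
Remainder (last 3 bits) = 000. This is the CRC / FCS.

000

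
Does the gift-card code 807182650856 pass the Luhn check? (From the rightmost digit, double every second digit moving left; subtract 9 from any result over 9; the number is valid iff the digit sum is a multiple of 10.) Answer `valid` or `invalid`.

From the right, keep odd positions and double even positions (subtract 9 from any doubled value over 9):
  doubled (positions 2,4,...): 1 0 3 7 5 7 → sum 23
  kept (positions 1,3,...): 6 8 5 2 1 0 → sum 22
Total = 45.
45 mod 10 = 5, so the number is invalid.

invalid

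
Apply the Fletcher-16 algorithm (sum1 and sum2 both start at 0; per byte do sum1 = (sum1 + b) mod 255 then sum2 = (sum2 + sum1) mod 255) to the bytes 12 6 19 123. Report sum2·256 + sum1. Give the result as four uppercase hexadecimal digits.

Running sums (mod 255):
  after byte 0 (12): sum1=12, sum2=12
  after byte 1 (6): sum1=18, sum2=30
  after byte 2 (19): sum1=37, sum2=67
  after byte 3 (123): sum1=160, sum2=227
Checksum = sum2·256 + sum1 = 227·256 + 160 = 58272 = 0xE3A0.

E3A0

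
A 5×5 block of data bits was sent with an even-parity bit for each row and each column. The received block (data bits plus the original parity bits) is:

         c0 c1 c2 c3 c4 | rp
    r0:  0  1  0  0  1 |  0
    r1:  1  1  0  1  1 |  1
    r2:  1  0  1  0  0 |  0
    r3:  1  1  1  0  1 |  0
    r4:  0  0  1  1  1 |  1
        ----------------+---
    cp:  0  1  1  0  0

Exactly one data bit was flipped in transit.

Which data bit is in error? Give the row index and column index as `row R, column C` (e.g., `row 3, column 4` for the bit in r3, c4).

Recompute each row's even parity and compare to rp:
  r0: data parity 0, sent rp 0 → ok
  r1: data parity 0, sent rp 1 → mismatch
  r2: data parity 0, sent rp 0 → ok
  r3: data parity 0, sent rp 0 → ok
  r4: data parity 1, sent rp 1 → ok
Recompute each column's even parity and compare to cp:
  c0: data parity 1, sent cp 0 → mismatch
  c1: data parity 1, sent cp 1 → ok
  c2: data parity 1, sent cp 1 → ok
  c3: data parity 0, sent cp 0 → ok
  c4: data parity 0, sent cp 0 → ok
Exactly one row (r1) and one column (c0) fail → the flipped bit is at their intersection.

row 1, column 0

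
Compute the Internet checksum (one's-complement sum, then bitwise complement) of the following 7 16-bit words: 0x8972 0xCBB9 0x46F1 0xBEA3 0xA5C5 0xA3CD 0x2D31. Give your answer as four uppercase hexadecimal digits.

2E7A

One's-complement addition (fold any carry out of bit 15 back into bit 0):
  0x8972 + 0xCBB9 = 0x1552B → wrap carry → 0x552C
  0x552C + 0x46F1 = 0x09C1D
  0x9C1D + 0xBEA3 = 0x15AC0 → wrap carry → 0x5AC1
  0x5AC1 + 0xA5C5 = 0x10086 → wrap carry → 0x0087
  0x0087 + 0xA3CD = 0x0A454
  0xA454 + 0x2D31 = 0x0D185
One's-complement sum = 0xD185.
Checksum = ~0xD185 & 0xFFFF = 0x2E7A.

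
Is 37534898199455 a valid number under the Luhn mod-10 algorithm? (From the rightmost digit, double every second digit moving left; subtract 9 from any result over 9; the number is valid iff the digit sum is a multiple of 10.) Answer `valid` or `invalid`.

From the right, keep odd positions and double even positions (subtract 9 from any doubled value over 9):
  doubled (positions 2,4,...): 1 9 2 9 8 1 6 → sum 36
  kept (positions 1,3,...): 5 4 9 8 8 3 7 → sum 44
Total = 80.
80 mod 10 = 0, so the number is valid.

valid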